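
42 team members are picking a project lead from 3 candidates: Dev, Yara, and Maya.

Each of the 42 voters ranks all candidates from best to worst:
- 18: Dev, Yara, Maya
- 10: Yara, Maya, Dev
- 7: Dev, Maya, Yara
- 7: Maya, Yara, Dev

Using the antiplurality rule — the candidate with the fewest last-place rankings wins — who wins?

Yara

Last-place votes: Dev 17, Yara 7, Maya 18.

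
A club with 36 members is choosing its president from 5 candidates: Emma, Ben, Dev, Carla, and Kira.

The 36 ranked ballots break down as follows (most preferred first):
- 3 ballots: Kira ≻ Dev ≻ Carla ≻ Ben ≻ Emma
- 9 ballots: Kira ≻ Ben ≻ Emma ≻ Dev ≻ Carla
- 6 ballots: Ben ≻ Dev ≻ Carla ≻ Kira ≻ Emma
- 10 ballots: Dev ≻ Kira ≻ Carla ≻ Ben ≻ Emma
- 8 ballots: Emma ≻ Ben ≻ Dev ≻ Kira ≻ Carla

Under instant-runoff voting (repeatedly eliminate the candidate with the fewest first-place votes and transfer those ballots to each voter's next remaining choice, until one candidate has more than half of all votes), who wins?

Round 1: Emma 8, Ben 6, Dev 10, Carla 0, Kira 12. Carla eliminated.
Round 2: Emma 8, Ben 6, Dev 10, Kira 12. Ben eliminated.
Round 3: Emma 8, Dev 16, Kira 12. Emma eliminated.
Round 4: Dev 24, Kira 12. Dev has a majority (≥19).

Dev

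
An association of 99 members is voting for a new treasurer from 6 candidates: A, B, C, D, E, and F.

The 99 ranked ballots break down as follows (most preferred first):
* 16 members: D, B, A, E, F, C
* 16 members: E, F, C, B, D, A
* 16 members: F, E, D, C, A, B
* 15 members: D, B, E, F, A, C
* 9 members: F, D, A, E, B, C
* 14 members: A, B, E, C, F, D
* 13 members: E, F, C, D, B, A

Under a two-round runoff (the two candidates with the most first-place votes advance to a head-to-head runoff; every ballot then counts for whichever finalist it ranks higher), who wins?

Round 1 first-place votes: A 14, B 0, C 0, D 31, E 29, F 25. D and E advance.
Runoff: D is ranked above E on 40 ballots, E above D on 59.

E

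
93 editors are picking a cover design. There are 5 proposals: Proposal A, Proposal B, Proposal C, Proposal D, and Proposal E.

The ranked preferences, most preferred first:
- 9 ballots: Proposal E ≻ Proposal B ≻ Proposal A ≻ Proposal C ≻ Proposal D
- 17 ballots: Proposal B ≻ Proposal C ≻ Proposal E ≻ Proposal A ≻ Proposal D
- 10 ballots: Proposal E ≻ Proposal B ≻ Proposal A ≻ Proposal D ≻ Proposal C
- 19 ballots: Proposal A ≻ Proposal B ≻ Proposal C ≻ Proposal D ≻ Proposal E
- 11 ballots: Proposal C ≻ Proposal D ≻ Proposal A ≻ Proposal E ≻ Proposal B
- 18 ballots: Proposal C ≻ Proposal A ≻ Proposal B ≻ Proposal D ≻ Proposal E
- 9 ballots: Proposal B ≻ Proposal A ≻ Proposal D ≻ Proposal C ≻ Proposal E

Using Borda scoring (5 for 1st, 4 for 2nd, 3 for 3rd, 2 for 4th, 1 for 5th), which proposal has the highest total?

Proposal A: 9×3 + 17×2 + 10×3 + 19×5 + 11×3 + 18×4 + 9×4 = 327
Proposal B: 9×4 + 17×5 + 10×4 + 19×4 + 11×1 + 18×3 + 9×5 = 347
Proposal C: 9×2 + 17×4 + 10×1 + 19×3 + 11×5 + 18×5 + 9×2 = 316
Proposal D: 9×1 + 17×1 + 10×2 + 19×2 + 11×4 + 18×2 + 9×3 = 191
Proposal E: 9×5 + 17×3 + 10×5 + 19×1 + 11×2 + 18×1 + 9×1 = 214

Proposal B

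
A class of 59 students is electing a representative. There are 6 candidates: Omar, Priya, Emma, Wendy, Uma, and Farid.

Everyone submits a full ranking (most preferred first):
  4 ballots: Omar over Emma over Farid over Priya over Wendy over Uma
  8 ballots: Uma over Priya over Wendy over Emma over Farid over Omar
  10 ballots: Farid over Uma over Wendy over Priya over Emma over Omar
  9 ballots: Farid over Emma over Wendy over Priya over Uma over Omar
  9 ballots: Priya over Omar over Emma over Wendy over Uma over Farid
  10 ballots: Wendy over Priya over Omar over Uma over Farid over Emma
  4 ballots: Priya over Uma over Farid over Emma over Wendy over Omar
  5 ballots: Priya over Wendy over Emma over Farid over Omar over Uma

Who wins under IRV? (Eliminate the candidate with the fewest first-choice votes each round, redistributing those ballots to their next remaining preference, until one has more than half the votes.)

Priya

Round 1: Omar 4, Priya 18, Emma 0, Wendy 10, Uma 8, Farid 19. Emma eliminated.
Round 2: Omar 4, Priya 18, Wendy 10, Uma 8, Farid 19. Omar eliminated.
Round 3: Priya 18, Wendy 10, Uma 8, Farid 23. Uma eliminated.
Round 4: Priya 26, Wendy 10, Farid 23. Wendy eliminated.
Round 5: Priya 36, Farid 23. Priya has a majority (≥30).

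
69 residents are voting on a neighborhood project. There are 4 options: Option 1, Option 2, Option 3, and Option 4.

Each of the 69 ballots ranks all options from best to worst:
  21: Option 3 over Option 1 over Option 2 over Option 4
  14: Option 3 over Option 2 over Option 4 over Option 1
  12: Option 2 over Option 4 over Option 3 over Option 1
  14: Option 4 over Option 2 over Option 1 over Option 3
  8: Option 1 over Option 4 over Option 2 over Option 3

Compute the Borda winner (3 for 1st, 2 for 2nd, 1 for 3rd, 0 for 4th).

Option 2

Option 1: 21×2 + 14×0 + 12×0 + 14×1 + 8×3 = 80
Option 2: 21×1 + 14×2 + 12×3 + 14×2 + 8×1 = 121
Option 3: 21×3 + 14×3 + 12×1 + 14×0 + 8×0 = 117
Option 4: 21×0 + 14×1 + 12×2 + 14×3 + 8×2 = 96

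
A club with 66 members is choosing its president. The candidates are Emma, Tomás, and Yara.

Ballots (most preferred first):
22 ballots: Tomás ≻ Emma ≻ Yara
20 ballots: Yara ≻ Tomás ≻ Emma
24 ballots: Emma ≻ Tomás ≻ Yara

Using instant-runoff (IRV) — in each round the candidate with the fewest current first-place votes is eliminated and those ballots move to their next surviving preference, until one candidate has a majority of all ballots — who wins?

Round 1: Emma 24, Tomás 22, Yara 20. Yara eliminated.
Round 2: Emma 24, Tomás 42. Tomás has a majority (≥34).

Tomás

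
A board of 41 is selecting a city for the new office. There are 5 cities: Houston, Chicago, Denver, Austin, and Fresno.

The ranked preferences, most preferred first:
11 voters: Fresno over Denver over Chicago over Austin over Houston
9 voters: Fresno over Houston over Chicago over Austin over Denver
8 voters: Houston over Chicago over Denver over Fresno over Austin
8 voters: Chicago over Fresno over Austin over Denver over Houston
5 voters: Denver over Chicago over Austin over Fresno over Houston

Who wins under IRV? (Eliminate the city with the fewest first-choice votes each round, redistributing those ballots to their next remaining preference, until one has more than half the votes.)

Round 1: Houston 8, Chicago 8, Denver 5, Austin 0, Fresno 20. Austin eliminated.
Round 2: Houston 8, Chicago 8, Denver 5, Fresno 20. Denver eliminated.
Round 3: Houston 8, Chicago 13, Fresno 20. Houston eliminated.
Round 4: Chicago 21, Fresno 20. Chicago has a majority (≥21).

Chicago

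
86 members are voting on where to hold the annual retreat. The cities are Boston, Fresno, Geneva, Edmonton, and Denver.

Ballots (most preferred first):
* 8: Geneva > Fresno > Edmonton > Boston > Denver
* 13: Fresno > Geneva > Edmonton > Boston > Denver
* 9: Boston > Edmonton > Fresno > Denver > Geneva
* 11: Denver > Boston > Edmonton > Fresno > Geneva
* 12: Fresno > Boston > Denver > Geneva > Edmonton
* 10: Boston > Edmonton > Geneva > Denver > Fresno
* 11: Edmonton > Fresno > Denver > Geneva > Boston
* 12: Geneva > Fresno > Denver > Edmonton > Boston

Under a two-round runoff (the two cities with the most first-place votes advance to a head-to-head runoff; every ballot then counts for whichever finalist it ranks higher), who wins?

Fresno

Round 1 first-place votes: Boston 19, Fresno 25, Geneva 20, Edmonton 11, Denver 11. Fresno and Geneva advance.
Runoff: Fresno is ranked above Geneva on 56 ballots, Geneva above Fresno on 30.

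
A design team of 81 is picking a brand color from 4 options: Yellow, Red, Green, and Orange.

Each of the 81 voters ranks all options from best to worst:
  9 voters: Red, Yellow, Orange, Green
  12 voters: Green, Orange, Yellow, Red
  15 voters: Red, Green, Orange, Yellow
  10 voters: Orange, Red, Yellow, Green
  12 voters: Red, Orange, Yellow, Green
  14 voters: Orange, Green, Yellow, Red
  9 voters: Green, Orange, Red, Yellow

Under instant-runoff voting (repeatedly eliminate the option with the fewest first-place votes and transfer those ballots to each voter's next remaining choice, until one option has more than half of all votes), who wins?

Orange

Round 1: Yellow 0, Red 36, Green 21, Orange 24. Yellow eliminated.
Round 2: Red 36, Green 21, Orange 24. Green eliminated.
Round 3: Red 36, Orange 45. Orange has a majority (≥41).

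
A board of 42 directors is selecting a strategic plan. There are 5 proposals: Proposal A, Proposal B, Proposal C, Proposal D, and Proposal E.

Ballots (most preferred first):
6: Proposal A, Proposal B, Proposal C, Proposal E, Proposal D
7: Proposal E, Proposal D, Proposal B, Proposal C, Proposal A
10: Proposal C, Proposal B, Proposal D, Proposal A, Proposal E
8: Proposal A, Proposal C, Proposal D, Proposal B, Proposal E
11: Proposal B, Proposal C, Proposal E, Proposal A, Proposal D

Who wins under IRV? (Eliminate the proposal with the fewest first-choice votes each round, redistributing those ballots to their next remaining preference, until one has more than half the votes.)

Round 1: Proposal A 14, Proposal B 11, Proposal C 10, Proposal D 0, Proposal E 7. Proposal D eliminated.
Round 2: Proposal A 14, Proposal B 11, Proposal C 10, Proposal E 7. Proposal E eliminated.
Round 3: Proposal A 14, Proposal B 18, Proposal C 10. Proposal C eliminated.
Round 4: Proposal A 14, Proposal B 28. Proposal B has a majority (≥22).

Proposal B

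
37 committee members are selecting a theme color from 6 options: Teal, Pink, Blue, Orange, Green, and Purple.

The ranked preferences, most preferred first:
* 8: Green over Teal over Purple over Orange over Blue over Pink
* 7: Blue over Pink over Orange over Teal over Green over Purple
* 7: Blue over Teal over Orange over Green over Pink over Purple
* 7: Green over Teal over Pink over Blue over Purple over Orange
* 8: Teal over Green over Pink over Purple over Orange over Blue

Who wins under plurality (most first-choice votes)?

First-place votes: Teal 8, Pink 0, Blue 14, Orange 0, Green 15, Purple 0.

Green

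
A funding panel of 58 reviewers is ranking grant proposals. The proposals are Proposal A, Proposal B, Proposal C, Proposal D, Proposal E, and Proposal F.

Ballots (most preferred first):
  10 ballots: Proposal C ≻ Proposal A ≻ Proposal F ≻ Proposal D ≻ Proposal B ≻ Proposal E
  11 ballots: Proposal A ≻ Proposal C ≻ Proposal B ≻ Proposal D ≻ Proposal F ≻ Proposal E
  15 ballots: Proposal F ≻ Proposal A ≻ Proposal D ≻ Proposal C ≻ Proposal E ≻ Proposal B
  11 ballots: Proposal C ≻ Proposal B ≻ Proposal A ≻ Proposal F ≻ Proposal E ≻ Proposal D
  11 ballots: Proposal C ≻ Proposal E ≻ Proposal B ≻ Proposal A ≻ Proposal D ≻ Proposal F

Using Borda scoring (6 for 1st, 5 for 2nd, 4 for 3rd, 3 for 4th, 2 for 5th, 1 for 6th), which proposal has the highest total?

Proposal C

Proposal A: 10×5 + 11×6 + 15×5 + 11×4 + 11×3 = 268
Proposal B: 10×2 + 11×4 + 15×1 + 11×5 + 11×4 = 178
Proposal C: 10×6 + 11×5 + 15×3 + 11×6 + 11×6 = 292
Proposal D: 10×3 + 11×3 + 15×4 + 11×1 + 11×2 = 156
Proposal E: 10×1 + 11×1 + 15×2 + 11×2 + 11×5 = 128
Proposal F: 10×4 + 11×2 + 15×6 + 11×3 + 11×1 = 196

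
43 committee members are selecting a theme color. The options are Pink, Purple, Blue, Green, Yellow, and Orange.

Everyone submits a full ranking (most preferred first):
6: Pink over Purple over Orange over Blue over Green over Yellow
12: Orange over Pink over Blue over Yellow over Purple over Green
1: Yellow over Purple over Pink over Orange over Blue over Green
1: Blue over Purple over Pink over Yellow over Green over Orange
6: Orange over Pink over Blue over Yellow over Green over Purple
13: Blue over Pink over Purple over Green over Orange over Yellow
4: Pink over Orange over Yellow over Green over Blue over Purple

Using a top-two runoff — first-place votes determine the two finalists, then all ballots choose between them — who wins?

Round 1 first-place votes: Pink 10, Purple 0, Blue 14, Green 0, Yellow 1, Orange 18. Orange and Blue advance.
Runoff: Orange is ranked above Blue on 29 ballots, Blue above Orange on 14.

Orange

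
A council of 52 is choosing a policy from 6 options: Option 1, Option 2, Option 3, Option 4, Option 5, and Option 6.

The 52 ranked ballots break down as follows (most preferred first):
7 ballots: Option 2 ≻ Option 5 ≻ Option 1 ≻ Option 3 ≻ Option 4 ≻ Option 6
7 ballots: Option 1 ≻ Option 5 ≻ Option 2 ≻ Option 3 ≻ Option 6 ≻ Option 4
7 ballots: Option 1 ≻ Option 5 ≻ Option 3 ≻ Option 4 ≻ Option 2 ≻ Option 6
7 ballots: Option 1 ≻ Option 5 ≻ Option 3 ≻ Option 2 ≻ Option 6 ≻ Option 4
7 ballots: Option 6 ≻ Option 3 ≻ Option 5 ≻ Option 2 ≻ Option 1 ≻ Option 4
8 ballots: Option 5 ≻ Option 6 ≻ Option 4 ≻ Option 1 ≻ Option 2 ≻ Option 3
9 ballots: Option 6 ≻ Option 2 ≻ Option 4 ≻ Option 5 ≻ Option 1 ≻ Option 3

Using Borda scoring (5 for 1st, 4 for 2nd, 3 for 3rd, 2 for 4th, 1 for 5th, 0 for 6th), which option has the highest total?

Option 1: 7×3 + 7×5 + 7×5 + 7×5 + 7×1 + 8×2 + 9×1 = 158
Option 2: 7×5 + 7×3 + 7×1 + 7×2 + 7×2 + 8×1 + 9×4 = 135
Option 3: 7×2 + 7×2 + 7×3 + 7×3 + 7×4 + 8×0 + 9×0 = 98
Option 4: 7×1 + 7×0 + 7×2 + 7×0 + 7×0 + 8×3 + 9×3 = 72
Option 5: 7×4 + 7×4 + 7×4 + 7×4 + 7×3 + 8×5 + 9×2 = 191
Option 6: 7×0 + 7×1 + 7×0 + 7×1 + 7×5 + 8×4 + 9×5 = 126

Option 5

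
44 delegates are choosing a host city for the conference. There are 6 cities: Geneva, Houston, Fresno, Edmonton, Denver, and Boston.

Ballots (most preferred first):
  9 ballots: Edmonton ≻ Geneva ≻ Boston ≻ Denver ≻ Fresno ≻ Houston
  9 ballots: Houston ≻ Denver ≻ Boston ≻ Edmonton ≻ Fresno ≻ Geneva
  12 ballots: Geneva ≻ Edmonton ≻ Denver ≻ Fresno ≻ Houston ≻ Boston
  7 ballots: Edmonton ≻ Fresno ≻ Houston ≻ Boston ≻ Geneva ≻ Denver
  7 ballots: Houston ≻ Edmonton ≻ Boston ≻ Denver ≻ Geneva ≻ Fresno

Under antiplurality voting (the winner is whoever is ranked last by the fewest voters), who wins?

Last-place votes: Geneva 9, Houston 9, Fresno 7, Edmonton 0, Denver 7, Boston 12.

Edmonton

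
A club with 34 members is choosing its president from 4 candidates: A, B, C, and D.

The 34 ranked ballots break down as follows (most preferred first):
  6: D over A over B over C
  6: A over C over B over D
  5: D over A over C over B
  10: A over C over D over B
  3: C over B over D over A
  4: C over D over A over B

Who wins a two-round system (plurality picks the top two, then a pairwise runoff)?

D

Round 1 first-place votes: A 16, B 0, C 7, D 11. A and D advance.
Runoff: A is ranked above D on 16 ballots, D above A on 18.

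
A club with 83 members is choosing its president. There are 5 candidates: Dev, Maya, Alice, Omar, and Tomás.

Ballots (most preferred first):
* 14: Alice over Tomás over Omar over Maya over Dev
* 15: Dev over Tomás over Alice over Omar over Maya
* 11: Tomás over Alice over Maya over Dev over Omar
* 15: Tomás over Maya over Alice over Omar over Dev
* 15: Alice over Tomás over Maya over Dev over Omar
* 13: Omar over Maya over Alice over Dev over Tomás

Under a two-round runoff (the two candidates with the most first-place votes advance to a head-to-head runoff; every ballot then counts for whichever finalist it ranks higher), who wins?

Round 1 first-place votes: Dev 15, Maya 0, Alice 29, Omar 13, Tomás 26. Alice and Tomás advance.
Runoff: Alice is ranked above Tomás on 42 ballots, Tomás above Alice on 41.

Alice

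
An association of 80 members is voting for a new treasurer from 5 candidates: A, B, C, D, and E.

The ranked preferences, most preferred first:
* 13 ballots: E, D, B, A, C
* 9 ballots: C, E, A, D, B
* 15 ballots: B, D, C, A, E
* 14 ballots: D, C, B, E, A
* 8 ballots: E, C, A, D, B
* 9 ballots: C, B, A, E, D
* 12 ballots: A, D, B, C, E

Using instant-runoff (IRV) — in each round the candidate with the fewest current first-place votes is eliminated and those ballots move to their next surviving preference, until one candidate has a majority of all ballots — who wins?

D

Round 1: A 12, B 15, C 18, D 14, E 21. A eliminated.
Round 2: B 15, C 18, D 26, E 21. B eliminated.
Round 3: C 18, D 41, E 21. D has a majority (≥41).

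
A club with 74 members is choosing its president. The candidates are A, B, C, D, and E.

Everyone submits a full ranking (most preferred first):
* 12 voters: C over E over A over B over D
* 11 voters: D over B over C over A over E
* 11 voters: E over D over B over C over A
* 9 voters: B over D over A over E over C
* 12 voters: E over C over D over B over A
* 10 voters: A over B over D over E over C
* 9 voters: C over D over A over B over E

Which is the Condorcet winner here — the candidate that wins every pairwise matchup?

D vs A: 52–22
D vs B: 43–31
D vs C: 41–33
D vs E: 39–35
D beats every other candidate.

D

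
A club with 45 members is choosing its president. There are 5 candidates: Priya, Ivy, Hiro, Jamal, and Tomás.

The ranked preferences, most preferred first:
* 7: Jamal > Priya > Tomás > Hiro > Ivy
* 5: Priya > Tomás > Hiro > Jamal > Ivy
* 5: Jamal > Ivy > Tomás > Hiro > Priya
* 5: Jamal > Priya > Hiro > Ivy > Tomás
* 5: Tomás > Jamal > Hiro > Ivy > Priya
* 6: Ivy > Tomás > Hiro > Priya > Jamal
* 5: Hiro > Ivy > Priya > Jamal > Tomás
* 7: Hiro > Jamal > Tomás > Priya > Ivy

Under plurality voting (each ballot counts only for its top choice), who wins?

First-place votes: Priya 5, Ivy 6, Hiro 12, Jamal 17, Tomás 5.

Jamal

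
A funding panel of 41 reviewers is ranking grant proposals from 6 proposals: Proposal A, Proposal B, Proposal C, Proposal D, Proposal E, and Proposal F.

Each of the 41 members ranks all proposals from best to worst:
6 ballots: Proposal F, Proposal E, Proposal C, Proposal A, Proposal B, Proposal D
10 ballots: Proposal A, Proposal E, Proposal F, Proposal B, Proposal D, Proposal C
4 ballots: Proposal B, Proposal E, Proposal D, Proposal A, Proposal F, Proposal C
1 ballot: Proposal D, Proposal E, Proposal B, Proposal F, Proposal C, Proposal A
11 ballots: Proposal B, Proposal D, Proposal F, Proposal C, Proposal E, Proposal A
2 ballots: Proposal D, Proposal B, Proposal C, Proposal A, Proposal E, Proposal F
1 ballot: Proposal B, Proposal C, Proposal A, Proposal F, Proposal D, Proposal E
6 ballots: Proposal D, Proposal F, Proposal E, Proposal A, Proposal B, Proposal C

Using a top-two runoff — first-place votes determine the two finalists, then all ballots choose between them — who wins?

Round 1 first-place votes: Proposal A 10, Proposal B 16, Proposal C 0, Proposal D 9, Proposal E 0, Proposal F 6. Proposal B and Proposal A advance.
Runoff: Proposal B is ranked above Proposal A on 19 ballots, Proposal A above Proposal B on 22.

Proposal A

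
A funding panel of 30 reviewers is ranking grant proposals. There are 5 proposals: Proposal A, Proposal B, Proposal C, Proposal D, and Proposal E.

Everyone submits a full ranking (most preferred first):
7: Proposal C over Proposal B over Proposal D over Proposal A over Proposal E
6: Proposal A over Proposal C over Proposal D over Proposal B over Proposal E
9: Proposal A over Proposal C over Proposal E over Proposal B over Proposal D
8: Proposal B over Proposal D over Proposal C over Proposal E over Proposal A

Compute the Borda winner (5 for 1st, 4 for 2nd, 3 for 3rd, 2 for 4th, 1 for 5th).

Proposal C

Proposal A: 7×2 + 6×5 + 9×5 + 8×1 = 97
Proposal B: 7×4 + 6×2 + 9×2 + 8×5 = 98
Proposal C: 7×5 + 6×4 + 9×4 + 8×3 = 119
Proposal D: 7×3 + 6×3 + 9×1 + 8×4 = 80
Proposal E: 7×1 + 6×1 + 9×3 + 8×2 = 56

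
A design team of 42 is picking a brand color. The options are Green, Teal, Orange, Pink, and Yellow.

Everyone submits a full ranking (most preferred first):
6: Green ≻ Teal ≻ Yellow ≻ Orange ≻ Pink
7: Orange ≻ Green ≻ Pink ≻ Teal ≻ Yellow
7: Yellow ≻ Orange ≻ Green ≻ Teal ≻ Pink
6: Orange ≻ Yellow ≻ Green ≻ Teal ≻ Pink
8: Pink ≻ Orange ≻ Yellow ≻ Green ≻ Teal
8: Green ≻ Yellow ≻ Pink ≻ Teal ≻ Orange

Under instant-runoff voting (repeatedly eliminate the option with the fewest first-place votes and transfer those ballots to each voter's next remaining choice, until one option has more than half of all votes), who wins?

Round 1: Green 14, Teal 0, Orange 13, Pink 8, Yellow 7. Teal eliminated.
Round 2: Green 14, Orange 13, Pink 8, Yellow 7. Yellow eliminated.
Round 3: Green 14, Orange 20, Pink 8. Pink eliminated.
Round 4: Green 14, Orange 28. Orange has a majority (≥22).

Orange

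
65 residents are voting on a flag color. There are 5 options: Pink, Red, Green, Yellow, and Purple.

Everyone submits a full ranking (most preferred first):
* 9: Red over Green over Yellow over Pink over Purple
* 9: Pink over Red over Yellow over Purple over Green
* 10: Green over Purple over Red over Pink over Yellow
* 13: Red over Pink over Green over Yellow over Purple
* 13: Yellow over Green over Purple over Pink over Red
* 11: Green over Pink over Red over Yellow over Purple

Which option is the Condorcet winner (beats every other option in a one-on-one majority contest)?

Green vs Pink: 43–22
Green vs Red: 34–31
Green vs Yellow: 43–22
Green vs Purple: 56–9
Green beats every other option.

Green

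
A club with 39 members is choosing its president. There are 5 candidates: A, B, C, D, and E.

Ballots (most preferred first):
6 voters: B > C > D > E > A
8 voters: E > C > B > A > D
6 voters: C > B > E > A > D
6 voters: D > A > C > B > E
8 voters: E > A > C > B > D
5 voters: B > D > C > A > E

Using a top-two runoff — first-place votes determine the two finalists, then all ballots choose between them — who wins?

Round 1 first-place votes: A 0, B 11, C 6, D 6, E 16. E and B advance.
Runoff: E is ranked above B on 16 ballots, B above E on 23.

B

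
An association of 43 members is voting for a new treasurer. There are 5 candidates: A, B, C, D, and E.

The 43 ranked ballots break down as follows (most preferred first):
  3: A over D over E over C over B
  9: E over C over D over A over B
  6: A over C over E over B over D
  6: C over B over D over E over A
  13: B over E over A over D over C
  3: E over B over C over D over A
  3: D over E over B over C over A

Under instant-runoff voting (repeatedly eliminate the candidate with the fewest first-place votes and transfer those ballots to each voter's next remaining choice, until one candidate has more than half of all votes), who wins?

Round 1: A 9, B 13, C 6, D 3, E 12. D eliminated.
Round 2: A 9, B 13, C 6, E 15. C eliminated.
Round 3: A 9, B 19, E 15. A eliminated.
Round 4: B 19, E 24. E has a majority (≥22).

E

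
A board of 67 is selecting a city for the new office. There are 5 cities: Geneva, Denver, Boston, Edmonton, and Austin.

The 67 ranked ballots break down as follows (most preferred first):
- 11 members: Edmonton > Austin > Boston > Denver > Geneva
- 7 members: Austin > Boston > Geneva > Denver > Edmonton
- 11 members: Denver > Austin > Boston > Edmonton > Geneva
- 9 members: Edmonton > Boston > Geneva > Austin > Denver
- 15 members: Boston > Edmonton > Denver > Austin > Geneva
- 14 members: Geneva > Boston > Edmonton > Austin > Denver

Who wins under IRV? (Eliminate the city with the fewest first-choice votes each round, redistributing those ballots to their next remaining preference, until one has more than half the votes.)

Round 1: Geneva 14, Denver 11, Boston 15, Edmonton 20, Austin 7. Austin eliminated.
Round 2: Geneva 14, Denver 11, Boston 22, Edmonton 20. Denver eliminated.
Round 3: Geneva 14, Boston 33, Edmonton 20. Geneva eliminated.
Round 4: Boston 47, Edmonton 20. Boston has a majority (≥34).

Boston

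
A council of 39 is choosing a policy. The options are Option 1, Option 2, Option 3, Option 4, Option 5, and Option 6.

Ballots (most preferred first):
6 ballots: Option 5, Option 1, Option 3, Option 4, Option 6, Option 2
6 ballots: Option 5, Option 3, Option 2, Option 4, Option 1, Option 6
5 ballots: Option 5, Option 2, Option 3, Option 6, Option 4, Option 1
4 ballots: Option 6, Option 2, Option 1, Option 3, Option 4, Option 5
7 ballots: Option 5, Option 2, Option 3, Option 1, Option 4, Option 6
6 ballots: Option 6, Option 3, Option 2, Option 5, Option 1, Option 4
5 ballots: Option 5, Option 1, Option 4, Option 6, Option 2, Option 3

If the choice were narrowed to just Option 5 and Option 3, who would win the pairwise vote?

Option 5 is ranked above Option 3 on 29 ballots; Option 3 above Option 5 on 10.

Option 5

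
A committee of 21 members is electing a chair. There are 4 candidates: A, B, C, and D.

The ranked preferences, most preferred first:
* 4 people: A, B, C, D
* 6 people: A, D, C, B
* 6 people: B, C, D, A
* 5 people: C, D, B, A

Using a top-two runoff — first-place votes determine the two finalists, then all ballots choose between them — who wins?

Round 1 first-place votes: A 10, B 6, C 5, D 0. A and B advance.
Runoff: A is ranked above B on 10 ballots, B above A on 11.

B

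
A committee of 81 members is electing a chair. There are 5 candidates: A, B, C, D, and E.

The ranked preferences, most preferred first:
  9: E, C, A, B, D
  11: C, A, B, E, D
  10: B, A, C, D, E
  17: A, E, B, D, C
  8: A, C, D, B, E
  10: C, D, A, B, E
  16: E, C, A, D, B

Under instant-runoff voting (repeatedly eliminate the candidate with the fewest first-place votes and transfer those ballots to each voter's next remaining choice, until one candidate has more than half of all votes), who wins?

Round 1: A 25, B 10, C 21, D 0, E 25. D eliminated.
Round 2: A 25, B 10, C 21, E 25. B eliminated.
Round 3: A 35, C 21, E 25. C eliminated.
Round 4: A 56, E 25. A has a majority (≥41).

A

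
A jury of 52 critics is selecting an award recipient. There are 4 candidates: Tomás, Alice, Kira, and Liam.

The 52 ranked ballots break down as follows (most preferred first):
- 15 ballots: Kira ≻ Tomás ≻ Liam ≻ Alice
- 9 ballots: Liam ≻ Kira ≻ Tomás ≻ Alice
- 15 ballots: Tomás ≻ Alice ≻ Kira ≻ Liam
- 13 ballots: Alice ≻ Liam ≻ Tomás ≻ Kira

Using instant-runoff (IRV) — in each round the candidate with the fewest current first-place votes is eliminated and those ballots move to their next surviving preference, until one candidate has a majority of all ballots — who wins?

Tomás

Round 1: Tomás 15, Alice 13, Kira 15, Liam 9. Liam eliminated.
Round 2: Tomás 15, Alice 13, Kira 24. Alice eliminated.
Round 3: Tomás 28, Kira 24. Tomás has a majority (≥27).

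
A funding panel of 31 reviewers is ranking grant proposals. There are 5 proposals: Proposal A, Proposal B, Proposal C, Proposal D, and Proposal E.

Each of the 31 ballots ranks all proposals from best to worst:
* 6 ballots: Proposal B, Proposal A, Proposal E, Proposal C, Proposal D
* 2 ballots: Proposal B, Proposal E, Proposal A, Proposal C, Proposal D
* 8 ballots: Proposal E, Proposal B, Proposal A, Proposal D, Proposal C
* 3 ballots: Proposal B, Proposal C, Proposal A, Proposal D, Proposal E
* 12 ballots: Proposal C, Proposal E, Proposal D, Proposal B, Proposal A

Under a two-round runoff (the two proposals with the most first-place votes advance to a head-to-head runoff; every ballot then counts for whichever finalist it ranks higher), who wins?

Proposal B

Round 1 first-place votes: Proposal A 0, Proposal B 11, Proposal C 12, Proposal D 0, Proposal E 8. Proposal C and Proposal B advance.
Runoff: Proposal C is ranked above Proposal B on 12 ballots, Proposal B above Proposal C on 19.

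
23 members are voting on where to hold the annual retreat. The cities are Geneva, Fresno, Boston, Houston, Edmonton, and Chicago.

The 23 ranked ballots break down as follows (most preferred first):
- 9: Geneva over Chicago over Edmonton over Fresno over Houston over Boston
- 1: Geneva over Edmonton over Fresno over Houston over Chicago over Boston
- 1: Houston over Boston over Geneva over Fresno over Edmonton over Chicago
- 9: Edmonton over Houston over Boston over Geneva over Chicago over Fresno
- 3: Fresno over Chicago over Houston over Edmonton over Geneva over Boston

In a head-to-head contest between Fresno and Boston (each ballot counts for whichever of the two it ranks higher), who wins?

Fresno

Fresno is ranked above Boston on 13 ballots; Boston above Fresno on 10.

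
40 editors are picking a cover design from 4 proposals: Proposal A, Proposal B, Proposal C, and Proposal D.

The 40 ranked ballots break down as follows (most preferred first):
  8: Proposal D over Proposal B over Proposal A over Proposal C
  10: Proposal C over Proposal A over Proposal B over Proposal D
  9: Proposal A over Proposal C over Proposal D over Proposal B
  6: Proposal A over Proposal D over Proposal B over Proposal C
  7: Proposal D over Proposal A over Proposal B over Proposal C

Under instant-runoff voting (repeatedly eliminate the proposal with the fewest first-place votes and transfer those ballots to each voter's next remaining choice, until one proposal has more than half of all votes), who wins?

Round 1: Proposal A 15, Proposal B 0, Proposal C 10, Proposal D 15. Proposal B eliminated.
Round 2: Proposal A 15, Proposal C 10, Proposal D 15. Proposal C eliminated.
Round 3: Proposal A 25, Proposal D 15. Proposal A has a majority (≥21).

Proposal A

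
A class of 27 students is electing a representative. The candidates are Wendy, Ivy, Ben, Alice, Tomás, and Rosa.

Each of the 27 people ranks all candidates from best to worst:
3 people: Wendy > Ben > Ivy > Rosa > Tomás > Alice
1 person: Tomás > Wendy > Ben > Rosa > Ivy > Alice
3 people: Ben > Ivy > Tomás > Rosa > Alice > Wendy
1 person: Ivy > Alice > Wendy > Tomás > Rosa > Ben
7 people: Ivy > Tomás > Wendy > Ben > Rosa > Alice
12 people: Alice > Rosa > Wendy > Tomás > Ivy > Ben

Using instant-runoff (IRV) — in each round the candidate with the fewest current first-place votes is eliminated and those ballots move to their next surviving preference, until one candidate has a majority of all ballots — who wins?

Round 1: Wendy 3, Ivy 8, Ben 3, Alice 12, Tomás 1, Rosa 0. Rosa eliminated.
Round 2: Wendy 3, Ivy 8, Ben 3, Alice 12, Tomás 1. Tomás eliminated.
Round 3: Wendy 4, Ivy 8, Ben 3, Alice 12. Ben eliminated.
Round 4: Wendy 4, Ivy 11, Alice 12. Wendy eliminated.
Round 5: Ivy 15, Alice 12. Ivy has a majority (≥14).

Ivy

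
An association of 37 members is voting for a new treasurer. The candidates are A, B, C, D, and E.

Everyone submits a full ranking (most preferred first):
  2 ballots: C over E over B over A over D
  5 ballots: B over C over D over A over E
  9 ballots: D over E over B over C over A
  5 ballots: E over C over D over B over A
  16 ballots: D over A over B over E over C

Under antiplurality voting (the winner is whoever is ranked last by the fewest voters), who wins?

Last-place votes: A 14, B 0, C 16, D 2, E 5.

B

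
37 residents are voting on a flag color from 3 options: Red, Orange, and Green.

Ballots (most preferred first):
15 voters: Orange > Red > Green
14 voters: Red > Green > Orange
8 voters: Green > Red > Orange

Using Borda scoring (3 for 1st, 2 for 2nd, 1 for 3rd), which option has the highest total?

Red

Red: 15×2 + 14×3 + 8×2 = 88
Orange: 15×3 + 14×1 + 8×1 = 67
Green: 15×1 + 14×2 + 8×3 = 67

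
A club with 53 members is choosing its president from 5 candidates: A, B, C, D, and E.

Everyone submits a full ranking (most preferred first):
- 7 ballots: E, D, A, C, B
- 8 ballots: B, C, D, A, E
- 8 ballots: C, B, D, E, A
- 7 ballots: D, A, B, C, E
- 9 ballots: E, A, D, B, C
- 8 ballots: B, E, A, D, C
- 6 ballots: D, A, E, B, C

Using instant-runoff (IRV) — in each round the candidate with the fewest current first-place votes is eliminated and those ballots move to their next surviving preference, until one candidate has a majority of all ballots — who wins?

Round 1: A 0, B 16, C 8, D 13, E 16. A eliminated.
Round 2: B 16, C 8, D 13, E 16. C eliminated.
Round 3: B 24, D 13, E 16. D eliminated.
Round 4: B 31, E 22. B has a majority (≥27).

B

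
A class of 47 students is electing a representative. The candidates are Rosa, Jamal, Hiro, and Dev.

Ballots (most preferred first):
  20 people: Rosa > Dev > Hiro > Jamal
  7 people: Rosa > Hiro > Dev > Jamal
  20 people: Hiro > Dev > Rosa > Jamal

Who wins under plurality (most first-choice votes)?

First-place votes: Rosa 27, Jamal 0, Hiro 20, Dev 0.

Rosa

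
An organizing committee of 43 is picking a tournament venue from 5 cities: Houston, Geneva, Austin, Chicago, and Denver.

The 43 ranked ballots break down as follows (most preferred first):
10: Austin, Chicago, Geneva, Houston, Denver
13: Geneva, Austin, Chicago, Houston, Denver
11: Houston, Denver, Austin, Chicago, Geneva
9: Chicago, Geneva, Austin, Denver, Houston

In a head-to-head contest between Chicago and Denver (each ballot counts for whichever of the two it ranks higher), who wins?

Chicago

Chicago is ranked above Denver on 32 ballots; Denver above Chicago on 11.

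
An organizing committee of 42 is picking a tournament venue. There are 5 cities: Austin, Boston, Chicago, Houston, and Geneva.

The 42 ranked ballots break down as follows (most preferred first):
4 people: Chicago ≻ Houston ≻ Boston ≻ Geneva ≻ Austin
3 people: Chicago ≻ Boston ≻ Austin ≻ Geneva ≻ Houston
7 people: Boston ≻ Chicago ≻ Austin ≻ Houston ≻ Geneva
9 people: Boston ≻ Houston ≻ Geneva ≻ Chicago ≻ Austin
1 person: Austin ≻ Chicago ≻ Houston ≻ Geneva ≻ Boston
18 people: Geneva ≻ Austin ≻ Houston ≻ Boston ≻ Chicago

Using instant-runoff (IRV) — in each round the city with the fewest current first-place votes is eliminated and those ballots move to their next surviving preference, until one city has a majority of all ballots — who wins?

Boston

Round 1: Austin 1, Boston 16, Chicago 7, Houston 0, Geneva 18. Houston eliminated.
Round 2: Austin 1, Boston 16, Chicago 7, Geneva 18. Austin eliminated.
Round 3: Boston 16, Chicago 8, Geneva 18. Chicago eliminated.
Round 4: Boston 23, Geneva 19. Boston has a majority (≥22).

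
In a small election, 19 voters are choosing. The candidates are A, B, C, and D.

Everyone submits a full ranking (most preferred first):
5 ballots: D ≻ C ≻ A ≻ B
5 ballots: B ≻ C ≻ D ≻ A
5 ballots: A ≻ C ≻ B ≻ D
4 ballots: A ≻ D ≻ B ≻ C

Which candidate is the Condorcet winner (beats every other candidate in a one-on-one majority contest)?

C

C vs A: 10–9
C vs B: 10–9
C vs D: 10–9
C beats every other candidate.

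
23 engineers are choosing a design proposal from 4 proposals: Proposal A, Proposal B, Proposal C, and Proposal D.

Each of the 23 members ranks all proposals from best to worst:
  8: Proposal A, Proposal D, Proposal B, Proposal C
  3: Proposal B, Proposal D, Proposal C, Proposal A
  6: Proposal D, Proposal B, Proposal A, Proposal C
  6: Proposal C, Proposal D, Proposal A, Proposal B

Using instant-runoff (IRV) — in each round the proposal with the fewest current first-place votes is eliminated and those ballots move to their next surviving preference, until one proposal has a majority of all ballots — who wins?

Proposal D

Round 1: Proposal A 8, Proposal B 3, Proposal C 6, Proposal D 6. Proposal B eliminated.
Round 2: Proposal A 8, Proposal C 6, Proposal D 9. Proposal C eliminated.
Round 3: Proposal A 8, Proposal D 15. Proposal D has a majority (≥12).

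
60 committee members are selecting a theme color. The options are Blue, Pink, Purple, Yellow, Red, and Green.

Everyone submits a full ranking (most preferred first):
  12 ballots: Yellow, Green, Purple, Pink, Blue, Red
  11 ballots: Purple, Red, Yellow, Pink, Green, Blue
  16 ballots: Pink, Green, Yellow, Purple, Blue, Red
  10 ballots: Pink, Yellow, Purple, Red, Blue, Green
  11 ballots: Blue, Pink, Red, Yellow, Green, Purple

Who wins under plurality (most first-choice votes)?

First-place votes: Blue 11, Pink 26, Purple 11, Yellow 12, Red 0, Green 0.

Pink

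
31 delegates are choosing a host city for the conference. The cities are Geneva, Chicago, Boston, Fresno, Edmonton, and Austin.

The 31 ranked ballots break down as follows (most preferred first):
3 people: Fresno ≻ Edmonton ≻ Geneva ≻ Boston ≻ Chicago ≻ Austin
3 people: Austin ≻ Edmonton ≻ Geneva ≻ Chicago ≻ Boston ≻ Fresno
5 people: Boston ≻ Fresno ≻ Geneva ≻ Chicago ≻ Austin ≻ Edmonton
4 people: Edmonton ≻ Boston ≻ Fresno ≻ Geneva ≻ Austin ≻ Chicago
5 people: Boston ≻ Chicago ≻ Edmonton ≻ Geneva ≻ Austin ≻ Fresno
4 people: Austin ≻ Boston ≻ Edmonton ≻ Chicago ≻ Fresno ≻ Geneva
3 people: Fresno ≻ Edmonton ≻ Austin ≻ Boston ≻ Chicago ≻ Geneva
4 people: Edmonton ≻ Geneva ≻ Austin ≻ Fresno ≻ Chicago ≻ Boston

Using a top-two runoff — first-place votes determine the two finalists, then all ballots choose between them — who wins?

Edmonton

Round 1 first-place votes: Geneva 0, Chicago 0, Boston 10, Fresno 6, Edmonton 8, Austin 7. Boston and Edmonton advance.
Runoff: Boston is ranked above Edmonton on 14 ballots, Edmonton above Boston on 17.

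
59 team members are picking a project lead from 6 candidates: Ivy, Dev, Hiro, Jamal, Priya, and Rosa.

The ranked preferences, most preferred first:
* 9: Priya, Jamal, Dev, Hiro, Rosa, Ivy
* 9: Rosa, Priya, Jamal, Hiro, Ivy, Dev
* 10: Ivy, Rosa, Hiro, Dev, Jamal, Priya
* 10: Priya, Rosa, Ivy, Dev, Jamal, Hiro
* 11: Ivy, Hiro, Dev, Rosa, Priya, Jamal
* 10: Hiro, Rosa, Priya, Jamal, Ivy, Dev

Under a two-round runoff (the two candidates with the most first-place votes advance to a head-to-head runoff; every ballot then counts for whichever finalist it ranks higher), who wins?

Round 1 first-place votes: Ivy 21, Dev 0, Hiro 10, Jamal 0, Priya 19, Rosa 9. Ivy and Priya advance.
Runoff: Ivy is ranked above Priya on 21 ballots, Priya above Ivy on 38.

Priya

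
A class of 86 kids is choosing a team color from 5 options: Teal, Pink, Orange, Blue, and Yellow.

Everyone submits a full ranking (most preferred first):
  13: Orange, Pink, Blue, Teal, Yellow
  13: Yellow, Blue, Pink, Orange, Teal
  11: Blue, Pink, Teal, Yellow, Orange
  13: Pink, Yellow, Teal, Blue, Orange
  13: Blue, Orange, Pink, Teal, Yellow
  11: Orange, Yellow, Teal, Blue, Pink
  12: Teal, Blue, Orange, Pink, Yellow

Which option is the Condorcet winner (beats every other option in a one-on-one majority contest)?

Blue vs Teal: 50–36
Blue vs Pink: 60–26
Blue vs Orange: 62–24
Blue vs Yellow: 49–37
Blue beats every other option.

Blue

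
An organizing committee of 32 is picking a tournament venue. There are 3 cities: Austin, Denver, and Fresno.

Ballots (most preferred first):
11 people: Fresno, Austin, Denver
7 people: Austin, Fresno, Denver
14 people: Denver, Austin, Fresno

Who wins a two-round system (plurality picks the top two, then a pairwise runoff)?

Fresno

Round 1 first-place votes: Austin 7, Denver 14, Fresno 11. Denver and Fresno advance.
Runoff: Denver is ranked above Fresno on 14 ballots, Fresno above Denver on 18.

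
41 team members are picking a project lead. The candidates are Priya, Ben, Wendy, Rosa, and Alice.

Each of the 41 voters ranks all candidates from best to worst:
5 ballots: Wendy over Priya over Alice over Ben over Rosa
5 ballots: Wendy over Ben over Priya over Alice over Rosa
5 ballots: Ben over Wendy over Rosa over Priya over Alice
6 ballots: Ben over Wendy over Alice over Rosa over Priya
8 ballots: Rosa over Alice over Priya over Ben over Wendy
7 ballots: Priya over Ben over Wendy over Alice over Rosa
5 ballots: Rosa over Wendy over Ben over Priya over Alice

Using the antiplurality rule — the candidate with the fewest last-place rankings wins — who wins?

Last-place votes: Priya 6, Ben 0, Wendy 8, Rosa 17, Alice 10.

Ben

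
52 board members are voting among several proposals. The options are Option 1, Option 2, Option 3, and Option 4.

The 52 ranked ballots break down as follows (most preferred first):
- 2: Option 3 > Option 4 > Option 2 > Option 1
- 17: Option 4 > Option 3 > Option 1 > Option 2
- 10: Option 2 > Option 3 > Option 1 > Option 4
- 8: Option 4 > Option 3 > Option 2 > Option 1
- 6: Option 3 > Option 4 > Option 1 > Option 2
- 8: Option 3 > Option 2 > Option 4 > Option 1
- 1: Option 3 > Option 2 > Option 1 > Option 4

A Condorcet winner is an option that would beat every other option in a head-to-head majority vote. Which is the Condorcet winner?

Option 3 vs Option 1: 52–0
Option 3 vs Option 2: 42–10
Option 3 vs Option 4: 27–25
Option 3 beats every other option.

Option 3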